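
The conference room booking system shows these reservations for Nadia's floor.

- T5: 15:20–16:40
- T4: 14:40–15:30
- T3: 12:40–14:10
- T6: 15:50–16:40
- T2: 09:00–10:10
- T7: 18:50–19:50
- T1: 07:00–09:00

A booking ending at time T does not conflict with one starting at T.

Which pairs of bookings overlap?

T4 & T5, T5 & T6

Sorted by start: T1, T2, T3, T4, T5, T6, T7.
T2 starts exactly when T1 ends (back-to-back, no overlap) — done with T1.
T3 starts after T2 ends — done with T2.
T4 starts after T3 ends — done with T3.
T5 starts before T4 ends → T4 and T5 overlap.
T6 starts after T4 ends — done with T4.
T6 starts before T5 ends → T5 and T6 overlap.
T7 starts after T5 ends.
T7 starts after T6 ends.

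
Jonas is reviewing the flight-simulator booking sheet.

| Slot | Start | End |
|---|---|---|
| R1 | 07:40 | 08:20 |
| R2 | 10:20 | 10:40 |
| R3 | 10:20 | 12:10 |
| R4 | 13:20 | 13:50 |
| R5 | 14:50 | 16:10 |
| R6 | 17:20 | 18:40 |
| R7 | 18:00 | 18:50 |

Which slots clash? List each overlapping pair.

R2 & R3, R6 & R7

Sorted by start: R1, R2, R3, R4, R5, R6, R7.
R2 starts after R1 ends; R1 is clear from here.
R3 starts before R2 ends → R2 and R3 overlap.
R4 starts after R2 ends; R2 is clear from here.
R4 starts after R3 ends; R3 is clear from here.
R5 starts after R4 ends; R4 is clear from here.
R6 starts after R5 ends; R5 is clear from here.
R7 starts before R6 ends → R6 and R7 overlap.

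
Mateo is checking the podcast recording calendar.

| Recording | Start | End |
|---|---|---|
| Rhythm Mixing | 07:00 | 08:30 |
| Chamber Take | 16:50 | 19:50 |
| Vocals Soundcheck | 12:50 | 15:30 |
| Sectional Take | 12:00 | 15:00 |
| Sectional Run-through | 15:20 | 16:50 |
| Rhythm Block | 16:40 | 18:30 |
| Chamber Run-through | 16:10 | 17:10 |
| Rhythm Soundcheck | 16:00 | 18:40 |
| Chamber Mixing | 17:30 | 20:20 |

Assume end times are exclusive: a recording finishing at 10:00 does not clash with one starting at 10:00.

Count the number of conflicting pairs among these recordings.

14

Check each pair: they overlap iff neither finishes before the other starts.
Sorted by start: Rhythm Mixing, Sectional Take, Vocals Soundcheck, Sectional Run-through, Rhythm Soundcheck, Chamber Run-through, Rhythm Block, Chamber Take, Chamber Mixing.
Sectional Take starts after Rhythm Mixing ends — done with Rhythm Mixing.
Vocals Soundcheck starts before Sectional Take ends → Sectional Take and Vocals Soundcheck overlap.
Sectional Run-through starts after Sectional Take ends — done with Sectional Take.
Sectional Run-through starts before Vocals Soundcheck ends → Vocals Soundcheck and Sectional Run-through overlap.
Rhythm Soundcheck starts after Vocals Soundcheck ends — done with Vocals Soundcheck.
Rhythm Soundcheck starts before Sectional Run-through ends → Sectional Run-through and Rhythm Soundcheck overlap.
Chamber Run-through starts before Sectional Run-through ends → Sectional Run-through and Chamber Run-through overlap.
Rhythm Block starts before Sectional Run-through ends → Sectional Run-through and Rhythm Block overlap.
Chamber Take starts exactly when Sectional Run-through ends (back-to-back, no overlap) — done with Sectional Run-through.
Chamber Run-through starts before Rhythm Soundcheck ends → Rhythm Soundcheck and Chamber Run-through overlap.
Rhythm Block starts before Rhythm Soundcheck ends → Rhythm Soundcheck and Rhythm Block overlap.
Chamber Take starts before Rhythm Soundcheck ends → Rhythm Soundcheck and Chamber Take overlap.
Chamber Mixing starts before Rhythm Soundcheck ends → Rhythm Soundcheck and Chamber Mixing overlap.
Rhythm Block starts before Chamber Run-through ends → Chamber Run-through and Rhythm Block overlap.
Chamber Take starts before Chamber Run-through ends → Chamber Run-through and Chamber Take overlap.
Chamber Mixing starts after Chamber Run-through ends.
Chamber Take starts before Rhythm Block ends → Rhythm Block and Chamber Take overlap.
Chamber Mixing starts before Rhythm Block ends → Rhythm Block and Chamber Mixing overlap.
Chamber Mixing starts before Chamber Take ends → Chamber Take and Chamber Mixing overlap.
Overlapping pairs: Chamber Mixing & Chamber Take, Chamber Mixing & Rhythm Block, Chamber Mixing & Rhythm Soundcheck, Chamber Run-through & Chamber Take, Chamber Run-through & Rhythm Block, Chamber Run-through & Rhythm Soundcheck, Chamber Run-through & Sectional Run-through, Chamber Take & Rhythm Block, Chamber Take & Rhythm Soundcheck, Rhythm Block & Rhythm Soundcheck, Rhythm Block & Sectional Run-through, Rhythm Soundcheck & Sectional Run-through, Sectional Run-through & Vocals Soundcheck, Sectional Take & Vocals Soundcheck — 14 in total.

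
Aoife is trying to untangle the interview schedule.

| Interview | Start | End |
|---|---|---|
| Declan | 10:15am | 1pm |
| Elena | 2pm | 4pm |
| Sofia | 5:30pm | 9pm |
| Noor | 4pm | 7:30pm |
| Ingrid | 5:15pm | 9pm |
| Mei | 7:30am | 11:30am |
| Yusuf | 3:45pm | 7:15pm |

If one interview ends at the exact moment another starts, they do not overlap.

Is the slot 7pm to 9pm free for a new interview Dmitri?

No — it overlaps Ingrid, Noor, Sofia, Yusuf

Mei: ends 11:30am at or before Dmitri starts 7pm → clear.
Declan: ends 1pm at or before Dmitri starts 7pm → clear.
Elena: ends 4pm at or before Dmitri starts 7pm → clear.
Yusuf: starts 3:45pm before Dmitri ends 9pm, and ends 7:15pm after Dmitri starts 7pm → overlap.
Noor: starts 4pm before Dmitri ends 9pm, and ends 7:30pm after Dmitri starts 7pm → overlap.
Ingrid: starts 5:15pm before Dmitri ends 9pm, and ends 9pm after Dmitri starts 7pm → overlap.
Sofia: starts 5:30pm before Dmitri ends 9pm, and ends 9pm after Dmitri starts 7pm → overlap.
Dmitri overlaps Noor, Ingrid, Yusuf, Sofia.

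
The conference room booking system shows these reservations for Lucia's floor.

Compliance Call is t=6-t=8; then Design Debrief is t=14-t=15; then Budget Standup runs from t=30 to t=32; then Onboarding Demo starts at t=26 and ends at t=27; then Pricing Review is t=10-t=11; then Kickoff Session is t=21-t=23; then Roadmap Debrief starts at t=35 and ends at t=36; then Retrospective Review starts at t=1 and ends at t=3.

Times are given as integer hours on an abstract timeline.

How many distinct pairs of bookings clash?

Sorted by start: Retrospective Review, Compliance Call, Pricing Review, Design Debrief, Kickoff Session, Onboarding Demo, Budget Standup, Roadmap Debrief.
Compliance Call starts after Retrospective Review ends; Retrospective Review is clear from here.
Pricing Review starts after Compliance Call ends; Compliance Call is clear from here.
Design Debrief starts after Pricing Review ends; Pricing Review is clear from here.
Kickoff Session starts after Design Debrief ends; Design Debrief is clear from here.
Onboarding Demo starts after Kickoff Session ends; Kickoff Session is clear from here.
Budget Standup starts after Onboarding Demo ends; Onboarding Demo is clear from here.
Roadmap Debrief starts after Budget Standup ends.
No pair overlaps.

0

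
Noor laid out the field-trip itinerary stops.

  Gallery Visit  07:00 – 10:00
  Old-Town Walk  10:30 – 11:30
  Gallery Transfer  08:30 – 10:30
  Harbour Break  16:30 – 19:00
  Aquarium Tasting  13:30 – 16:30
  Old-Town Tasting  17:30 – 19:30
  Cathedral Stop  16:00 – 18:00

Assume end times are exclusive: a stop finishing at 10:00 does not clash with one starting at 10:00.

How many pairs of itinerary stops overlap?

Sorted by start: Gallery Visit, Gallery Transfer, Old-Town Walk, Aquarium Tasting, Cathedral Stop, Harbour Break, Old-Town Tasting.
Gallery Transfer starts before Gallery Visit ends → Gallery Visit and Gallery Transfer overlap.
Old-Town Walk starts after Gallery Visit ends; Gallery Visit is clear from here.
Old-Town Walk starts exactly when Gallery Transfer ends (back-to-back, no overlap); Gallery Transfer is clear from here.
Aquarium Tasting starts after Old-Town Walk ends; Old-Town Walk is clear from here.
Cathedral Stop starts before Aquarium Tasting ends → Aquarium Tasting and Cathedral Stop overlap.
Harbour Break starts exactly when Aquarium Tasting ends (back-to-back, no overlap); Aquarium Tasting is clear from here.
Harbour Break starts before Cathedral Stop ends → Cathedral Stop and Harbour Break overlap.
Old-Town Tasting starts before Cathedral Stop ends → Cathedral Stop and Old-Town Tasting overlap.
Old-Town Tasting starts before Harbour Break ends → Harbour Break and Old-Town Tasting overlap.
Overlapping pairs: Aquarium Tasting & Cathedral Stop, Cathedral Stop & Harbour Break, Cathedral Stop & Old-Town Tasting, Gallery Transfer & Gallery Visit, Harbour Break & Old-Town Tasting — 5 in total.

5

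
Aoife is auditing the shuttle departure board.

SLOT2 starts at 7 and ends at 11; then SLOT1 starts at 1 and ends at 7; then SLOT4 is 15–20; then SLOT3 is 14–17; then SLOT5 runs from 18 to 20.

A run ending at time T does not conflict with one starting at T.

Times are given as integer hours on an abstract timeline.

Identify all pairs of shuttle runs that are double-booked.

SLOT3 & SLOT4, SLOT4 & SLOT5

Sorted by start: SLOT1, SLOT2, SLOT3, SLOT4, SLOT5.
SLOT2 starts exactly when SLOT1 ends (back-to-back, no overlap), so nothing later overlaps SLOT1 either.
SLOT3 starts after SLOT2 ends, so nothing later overlaps SLOT2 either.
SLOT4 starts before SLOT3 ends → SLOT3 and SLOT4 overlap.
SLOT5 starts after SLOT3 ends.
SLOT5 starts before SLOT4 ends → SLOT4 and SLOT5 overlap.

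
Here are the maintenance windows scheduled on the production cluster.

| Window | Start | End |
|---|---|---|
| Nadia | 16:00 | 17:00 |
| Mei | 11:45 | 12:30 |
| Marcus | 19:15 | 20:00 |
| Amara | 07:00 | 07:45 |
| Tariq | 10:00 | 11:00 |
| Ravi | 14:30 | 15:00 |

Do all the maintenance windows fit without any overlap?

Yes

Sorted by start: Amara, Tariq, Mei, Ravi, Nadia, Marcus.
Tariq starts after Amara ends, so Amara has no further overlaps.
Mei starts after Tariq ends, so Tariq has no further overlaps.
Ravi starts after Mei ends, so Mei has no further overlaps.
Nadia starts after Ravi ends, so Ravi has no further overlaps.
Marcus starts after Nadia ends.
Every pair is clear; the schedule has no overlaps.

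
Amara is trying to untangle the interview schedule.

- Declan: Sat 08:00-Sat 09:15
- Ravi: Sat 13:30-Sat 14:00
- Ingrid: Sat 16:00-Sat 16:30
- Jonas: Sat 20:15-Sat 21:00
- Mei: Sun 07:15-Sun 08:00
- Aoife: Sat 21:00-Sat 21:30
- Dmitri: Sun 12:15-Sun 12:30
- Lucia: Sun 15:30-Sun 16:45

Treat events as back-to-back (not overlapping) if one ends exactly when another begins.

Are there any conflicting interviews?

Sorted by start: Declan, Ravi, Ingrid, Jonas, Aoife, Mei, Dmitri, Lucia.
Ravi starts after Declan ends; Declan is clear from here.
Ingrid starts after Ravi ends; Ravi is clear from here.
Jonas starts after Ingrid ends; Ingrid is clear from here.
Aoife starts exactly when Jonas ends (back-to-back, no overlap); Jonas is clear from here.
Mei starts after Aoife ends; Aoife is clear from here.
Dmitri starts after Mei ends; Mei is clear from here.
Lucia starts after Dmitri ends.
Every pair is clear; the schedule has no overlaps.

No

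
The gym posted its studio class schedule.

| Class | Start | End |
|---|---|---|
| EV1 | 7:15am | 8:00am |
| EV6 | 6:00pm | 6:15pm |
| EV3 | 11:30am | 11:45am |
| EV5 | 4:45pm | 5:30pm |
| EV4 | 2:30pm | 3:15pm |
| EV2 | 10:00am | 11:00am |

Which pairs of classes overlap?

Sorted by start: EV1, EV2, EV3, EV4, EV5, EV6.
EV2 starts after EV1 ends, so EV1 has no further overlaps.
EV3 starts after EV2 ends, so EV2 has no further overlaps.
EV4 starts after EV3 ends, so EV3 has no further overlaps.
EV5 starts after EV4 ends, so EV4 has no further overlaps.
EV6 starts after EV5 ends.

no overlapping pairs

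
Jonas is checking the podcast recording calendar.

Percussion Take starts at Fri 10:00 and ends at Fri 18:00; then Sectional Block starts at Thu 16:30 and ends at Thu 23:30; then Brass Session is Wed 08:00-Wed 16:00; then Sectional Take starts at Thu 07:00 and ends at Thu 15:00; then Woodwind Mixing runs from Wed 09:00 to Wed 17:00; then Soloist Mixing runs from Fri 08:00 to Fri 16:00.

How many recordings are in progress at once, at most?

2

Sort all start/end points and keep a running count:
Wed 08:00 start Brass Session → 1
Wed 09:00 start Woodwind Mixing → 2
Wed 16:00 end Brass Session → 1
Wed 17:00 end Woodwind Mixing → 0
Thu 07:00 start Sectional Take → 1
Thu 15:00 end Sectional Take → 0
Thu 16:30 start Sectional Block → 1
Thu 23:30 end Sectional Block → 0
Fri 08:00 start Soloist Mixing → 1
Fri 10:00 start Percussion Take → 2
Fri 16:00 end Soloist Mixing → 1
Fri 18:00 end Percussion Take → 0
Peak is 2, at Wed 09:00 (Brass Session, Woodwind Mixing).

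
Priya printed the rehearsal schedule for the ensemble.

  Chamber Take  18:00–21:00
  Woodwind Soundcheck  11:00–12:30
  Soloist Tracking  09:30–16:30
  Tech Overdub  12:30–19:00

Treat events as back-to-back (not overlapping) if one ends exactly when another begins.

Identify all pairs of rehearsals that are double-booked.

Chamber Take & Tech Overdub, Soloist Tracking & Tech Overdub, Soloist Tracking & Woodwind Soundcheck

Sorted by start: Soloist Tracking, Woodwind Soundcheck, Tech Overdub, Chamber Take.
Woodwind Soundcheck starts before Soloist Tracking ends → Soloist Tracking and Woodwind Soundcheck overlap.
Tech Overdub starts before Soloist Tracking ends → Soloist Tracking and Tech Overdub overlap.
Chamber Take starts after Soloist Tracking ends.
Tech Overdub starts exactly when Woodwind Soundcheck ends (back-to-back, no overlap) — done with Woodwind Soundcheck.
Chamber Take starts before Tech Overdub ends → Tech Overdub and Chamber Take overlap.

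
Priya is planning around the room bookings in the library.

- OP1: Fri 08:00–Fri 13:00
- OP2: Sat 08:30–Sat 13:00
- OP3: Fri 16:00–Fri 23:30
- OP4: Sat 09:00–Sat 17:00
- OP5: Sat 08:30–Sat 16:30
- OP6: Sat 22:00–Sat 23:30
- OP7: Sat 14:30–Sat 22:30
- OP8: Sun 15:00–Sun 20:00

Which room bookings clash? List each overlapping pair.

Sorted by start: OP1, OP3, OP2, OP5, OP4, OP7, OP6, OP8.
OP3 starts after OP1 ends; OP1 is clear from here.
OP2 starts after OP3 ends; OP3 is clear from here.
OP5 starts before OP2 ends → OP2 and OP5 overlap.
OP4 starts before OP2 ends → OP2 and OP4 overlap.
OP7 starts after OP2 ends; OP2 is clear from here.
OP4 starts before OP5 ends → OP5 and OP4 overlap.
OP7 starts before OP5 ends → OP5 and OP7 overlap.
OP6 starts after OP5 ends; OP5 is clear from here.
OP7 starts before OP4 ends → OP4 and OP7 overlap.
OP6 starts after OP4 ends; OP4 is clear from here.
OP6 starts before OP7 ends → OP7 and OP6 overlap.
OP8 starts after OP7 ends.
OP8 starts after OP6 ends.

OP2 & OP4, OP2 & OP5, OP4 & OP5, OP4 & OP7, OP5 & OP7, OP6 & OP7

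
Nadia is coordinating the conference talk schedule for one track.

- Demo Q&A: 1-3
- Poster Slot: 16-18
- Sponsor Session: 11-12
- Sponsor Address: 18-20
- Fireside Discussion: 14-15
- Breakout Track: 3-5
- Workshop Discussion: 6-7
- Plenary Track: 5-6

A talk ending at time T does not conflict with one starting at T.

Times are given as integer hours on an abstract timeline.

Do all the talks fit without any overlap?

Yes

Sorted by start: Demo Q&A, Breakout Track, Plenary Track, Workshop Discussion, Sponsor Session, Fireside Discussion, Poster Slot, Sponsor Address.
Breakout Track starts exactly when Demo Q&A ends (back-to-back, no overlap) — done with Demo Q&A.
Plenary Track starts exactly when Breakout Track ends (back-to-back, no overlap) — done with Breakout Track.
Workshop Discussion starts exactly when Plenary Track ends (back-to-back, no overlap) — done with Plenary Track.
Sponsor Session starts after Workshop Discussion ends — done with Workshop Discussion.
Fireside Discussion starts after Sponsor Session ends — done with Sponsor Session.
Poster Slot starts after Fireside Discussion ends — done with Fireside Discussion.
Sponsor Address starts exactly when Poster Slot ends (back-to-back, no overlap).
Every pair is clear; the schedule has no overlaps.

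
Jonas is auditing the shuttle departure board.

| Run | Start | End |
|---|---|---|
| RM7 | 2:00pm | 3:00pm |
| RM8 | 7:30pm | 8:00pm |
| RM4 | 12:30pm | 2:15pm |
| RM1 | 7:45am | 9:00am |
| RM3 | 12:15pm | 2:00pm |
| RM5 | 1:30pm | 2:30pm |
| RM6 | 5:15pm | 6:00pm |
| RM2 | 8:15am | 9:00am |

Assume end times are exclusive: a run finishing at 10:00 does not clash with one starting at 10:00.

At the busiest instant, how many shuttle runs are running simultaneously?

3

Walk through starts and ends in time order (an end at T is processed before a start at T):
7:45am start RM1 → 1
8:15am start RM2 → 2
9:00am end RM1 → 1
9:00am end RM2 → 0
12:15pm start RM3 → 1
12:30pm start RM4 → 2
1:30pm start RM5 → 3
2:00pm end RM3 → 2
2:00pm start RM7 → 3
2:15pm end RM4 → 2
2:30pm end RM5 → 1
3:00pm end RM7 → 0
5:15pm start RM6 → 1
6:00pm end RM6 → 0
7:30pm start RM8 → 1
8:00pm end RM8 → 0
Peak is 3, at 1:30pm (RM3, RM4, RM5).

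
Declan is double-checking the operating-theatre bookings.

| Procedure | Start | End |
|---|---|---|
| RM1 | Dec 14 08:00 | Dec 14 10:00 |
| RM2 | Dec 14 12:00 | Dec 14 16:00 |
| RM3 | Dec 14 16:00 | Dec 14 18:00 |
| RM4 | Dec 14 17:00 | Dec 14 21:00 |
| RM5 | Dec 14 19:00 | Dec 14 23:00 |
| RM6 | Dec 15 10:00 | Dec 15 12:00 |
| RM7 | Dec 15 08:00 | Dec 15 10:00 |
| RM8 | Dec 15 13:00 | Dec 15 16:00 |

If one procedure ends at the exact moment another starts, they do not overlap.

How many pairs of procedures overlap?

2

Check each pair: they overlap iff neither finishes before the other starts.
Sorted by start: RM1, RM2, RM3, RM4, RM5, RM7, RM6, RM8.
RM2 starts after RM1 ends, so RM1 has no further overlaps.
RM3 starts exactly when RM2 ends (back-to-back, no overlap), so RM2 has no further overlaps.
RM4 starts before RM3 ends → RM3 and RM4 overlap.
RM5 starts after RM3 ends, so RM3 has no further overlaps.
RM5 starts before RM4 ends → RM4 and RM5 overlap.
RM7 starts after RM4 ends, so RM4 has no further overlaps.
RM7 starts after RM5 ends, so RM5 has no further overlaps.
RM6 starts exactly when RM7 ends (back-to-back, no overlap), so RM7 has no further overlaps.
RM8 starts after RM6 ends.
Overlapping pairs: RM3 & RM4, RM4 & RM5 — 2 in total.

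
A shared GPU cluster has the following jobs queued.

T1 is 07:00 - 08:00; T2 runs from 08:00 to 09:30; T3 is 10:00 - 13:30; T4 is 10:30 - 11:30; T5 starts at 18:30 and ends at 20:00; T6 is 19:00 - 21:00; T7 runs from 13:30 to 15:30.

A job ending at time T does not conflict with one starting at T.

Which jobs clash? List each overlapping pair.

T3 & T4, T5 & T6

Sorted by start: T1, T2, T3, T4, T7, T5, T6.
T2 starts exactly when T1 ends (back-to-back, no overlap) — done with T1.
T3 starts after T2 ends — done with T2.
T4 starts before T3 ends → T3 and T4 overlap.
T7 starts exactly when T3 ends (back-to-back, no overlap) — done with T3.
T7 starts after T4 ends — done with T4.
T5 starts after T7 ends — done with T7.
T6 starts before T5 ends → T5 and T6 overlap.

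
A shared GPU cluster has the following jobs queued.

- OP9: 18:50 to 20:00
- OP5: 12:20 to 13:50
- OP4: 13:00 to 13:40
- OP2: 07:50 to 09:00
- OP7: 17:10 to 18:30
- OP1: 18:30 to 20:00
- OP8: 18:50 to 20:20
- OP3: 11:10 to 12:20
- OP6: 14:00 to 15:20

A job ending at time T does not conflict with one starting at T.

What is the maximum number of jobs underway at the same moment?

Sort all start/end points and keep a running count:
07:50 start OP2 → 1
09:00 end OP2 → 0
11:10 start OP3 → 1
12:20 end OP3 → 0
12:20 start OP5 → 1
13:00 start OP4 → 2
13:40 end OP4 → 1
13:50 end OP5 → 0
14:00 start OP6 → 1
15:20 end OP6 → 0
17:10 start OP7 → 1
18:30 end OP7 → 0
18:30 start OP1 → 1
18:50 start OP8 → 2
18:50 start OP9 → 3
20:00 end OP1 → 2
20:00 end OP9 → 1
20:20 end OP8 → 0
Peak is 3, at 18:50 (OP1, OP8, OP9).

3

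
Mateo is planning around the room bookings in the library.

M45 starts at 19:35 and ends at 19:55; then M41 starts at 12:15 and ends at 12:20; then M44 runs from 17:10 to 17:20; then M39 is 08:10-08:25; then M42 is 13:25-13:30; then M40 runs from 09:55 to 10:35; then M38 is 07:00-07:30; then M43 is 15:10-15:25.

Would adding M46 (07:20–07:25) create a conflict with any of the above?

Yes — it overlaps M38

M38: starts 07:00 before M46 ends 07:25, and ends 07:30 after M46 starts 07:20 → overlap.
M39: starts 08:10 at or after M46 ends 07:25 → clear.
M40: starts 09:55 at or after M46 ends 07:25 → clear.
M41: starts 12:15 at or after M46 ends 07:25 → clear.
M42: starts 13:25 at or after M46 ends 07:25 → clear.
M43: starts 15:10 at or after M46 ends 07:25 → clear.
M44: starts 17:10 at or after M46 ends 07:25 → clear.
M45: starts 19:35 at or after M46 ends 07:25 → clear.
M46 overlaps M38.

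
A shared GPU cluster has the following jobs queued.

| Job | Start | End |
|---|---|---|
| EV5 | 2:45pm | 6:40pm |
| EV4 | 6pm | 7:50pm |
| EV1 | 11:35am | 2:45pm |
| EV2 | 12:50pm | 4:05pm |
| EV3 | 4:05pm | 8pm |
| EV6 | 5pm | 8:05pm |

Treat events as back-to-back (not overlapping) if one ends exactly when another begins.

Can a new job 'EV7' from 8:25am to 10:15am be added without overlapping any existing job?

Yes — the slot is free

EV1: starts 11:35am at or after EV7 ends 10:15am → clear.
EV2: starts 12:50pm at or after EV7 ends 10:15am → clear.
EV5: starts 2:45pm at or after EV7 ends 10:15am → clear.
EV3: starts 4:05pm at or after EV7 ends 10:15am → clear.
EV6: starts 5pm at or after EV7 ends 10:15am → clear.
EV4: starts 6pm at or after EV7 ends 10:15am → clear.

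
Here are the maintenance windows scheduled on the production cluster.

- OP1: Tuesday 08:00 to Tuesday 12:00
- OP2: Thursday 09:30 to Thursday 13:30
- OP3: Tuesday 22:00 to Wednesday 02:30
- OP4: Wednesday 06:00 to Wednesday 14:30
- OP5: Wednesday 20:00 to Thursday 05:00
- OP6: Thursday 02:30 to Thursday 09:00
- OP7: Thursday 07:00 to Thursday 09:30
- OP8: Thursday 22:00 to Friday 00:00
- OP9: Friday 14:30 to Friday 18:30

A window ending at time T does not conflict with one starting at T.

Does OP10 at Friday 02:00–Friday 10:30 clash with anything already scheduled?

OP1: ends Tuesday 12:00 at or before OP10 starts Friday 02:00 → clear.
OP3: ends Wednesday 02:30 at or before OP10 starts Friday 02:00 → clear.
OP4: ends Wednesday 14:30 at or before OP10 starts Friday 02:00 → clear.
OP5: ends Thursday 05:00 at or before OP10 starts Friday 02:00 → clear.
OP6: ends Thursday 09:00 at or before OP10 starts Friday 02:00 → clear.
OP7: ends Thursday 09:30 at or before OP10 starts Friday 02:00 → clear.
OP2: ends Thursday 13:30 at or before OP10 starts Friday 02:00 → clear.
OP8: ends Friday 00:00 at or before OP10 starts Friday 02:00 → clear.
OP9: starts Friday 14:30 at or after OP10 ends Friday 10:30 → clear.

No — it doesn't clash with anything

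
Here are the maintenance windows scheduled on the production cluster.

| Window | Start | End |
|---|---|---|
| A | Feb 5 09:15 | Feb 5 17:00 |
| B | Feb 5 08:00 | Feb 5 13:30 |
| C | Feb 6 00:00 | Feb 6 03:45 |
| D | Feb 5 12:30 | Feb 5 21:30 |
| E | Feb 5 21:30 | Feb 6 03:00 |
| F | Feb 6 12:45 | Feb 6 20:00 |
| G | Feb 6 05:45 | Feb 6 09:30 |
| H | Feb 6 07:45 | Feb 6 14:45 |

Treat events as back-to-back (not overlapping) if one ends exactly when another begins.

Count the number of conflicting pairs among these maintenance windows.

Sorted by start: B, A, D, E, C, G, H, F.
A starts before B ends → B and A overlap.
D starts before B ends → B and D overlap.
E starts after B ends, so nothing later overlaps B either.
D starts before A ends → A and D overlap.
E starts after A ends, so nothing later overlaps A either.
E starts exactly when D ends (back-to-back, no overlap), so nothing later overlaps D either.
C starts before E ends → E and C overlap.
G starts after E ends, so nothing later overlaps E either.
G starts after C ends, so nothing later overlaps C either.
H starts before G ends → G and H overlap.
F starts after G ends.
F starts before H ends → H and F overlap.
Overlapping pairs: A & B, A & D, B & D, C & E, F & H, G & H — 6 in total.

6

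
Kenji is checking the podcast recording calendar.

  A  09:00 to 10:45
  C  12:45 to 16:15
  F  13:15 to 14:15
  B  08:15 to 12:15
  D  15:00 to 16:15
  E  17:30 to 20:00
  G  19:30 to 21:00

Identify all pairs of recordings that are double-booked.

A & B, C & D, C & F, E & G

Sorted by start: B, A, C, F, D, E, G.
A starts before B ends → B and A overlap.
C starts after B ends, so B has no further overlaps.
C starts after A ends, so A has no further overlaps.
F starts before C ends → C and F overlap.
D starts before C ends → C and D overlap.
E starts after C ends, so C has no further overlaps.
D starts after F ends, so F has no further overlaps.
E starts after D ends, so D has no further overlaps.
G starts before E ends → E and G overlap.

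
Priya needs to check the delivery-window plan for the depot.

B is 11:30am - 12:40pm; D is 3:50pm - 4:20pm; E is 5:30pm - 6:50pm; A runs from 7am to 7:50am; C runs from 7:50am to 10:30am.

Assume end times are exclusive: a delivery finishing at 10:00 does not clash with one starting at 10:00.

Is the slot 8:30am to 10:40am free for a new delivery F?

A: ends 7:50am at or before F starts 8:30am → clear.
C: starts 7:50am before F ends 10:40am, and ends 10:30am after F starts 8:30am → overlap.
B: starts 11:30am at or after F ends 10:40am → clear.
D: starts 3:50pm at or after F ends 10:40am → clear.
E: starts 5:30pm at or after F ends 10:40am → clear.
F overlaps C.

No — it overlaps C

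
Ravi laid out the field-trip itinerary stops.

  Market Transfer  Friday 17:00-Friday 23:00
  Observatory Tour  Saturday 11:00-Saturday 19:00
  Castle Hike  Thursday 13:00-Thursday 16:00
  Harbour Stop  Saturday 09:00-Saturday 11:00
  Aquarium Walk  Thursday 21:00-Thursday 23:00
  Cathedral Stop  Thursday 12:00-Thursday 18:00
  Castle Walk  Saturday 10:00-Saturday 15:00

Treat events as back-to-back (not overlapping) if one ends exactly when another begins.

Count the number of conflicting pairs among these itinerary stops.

3

Sorted by start: Cathedral Stop, Castle Hike, Aquarium Walk, Market Transfer, Harbour Stop, Castle Walk, Observatory Tour.
Castle Hike starts before Cathedral Stop ends → Cathedral Stop and Castle Hike overlap.
Aquarium Walk starts after Cathedral Stop ends, so nothing later overlaps Cathedral Stop either.
Aquarium Walk starts after Castle Hike ends, so nothing later overlaps Castle Hike either.
Market Transfer starts after Aquarium Walk ends, so nothing later overlaps Aquarium Walk either.
Harbour Stop starts after Market Transfer ends, so nothing later overlaps Market Transfer either.
Castle Walk starts before Harbour Stop ends → Harbour Stop and Castle Walk overlap.
Observatory Tour starts exactly when Harbour Stop ends (back-to-back, no overlap).
Observatory Tour starts before Castle Walk ends → Castle Walk and Observatory Tour overlap.
Overlapping pairs: Castle Hike & Cathedral Stop, Castle Walk & Harbour Stop, Castle Walk & Observatory Tour — 3 in total.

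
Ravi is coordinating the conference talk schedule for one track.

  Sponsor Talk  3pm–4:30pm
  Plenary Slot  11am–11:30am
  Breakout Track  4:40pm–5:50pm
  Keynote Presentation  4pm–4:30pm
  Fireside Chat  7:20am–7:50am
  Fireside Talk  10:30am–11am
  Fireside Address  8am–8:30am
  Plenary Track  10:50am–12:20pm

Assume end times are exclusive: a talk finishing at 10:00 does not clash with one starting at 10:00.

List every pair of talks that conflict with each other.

Sorted by start: Fireside Chat, Fireside Address, Fireside Talk, Plenary Track, Plenary Slot, Sponsor Talk, Keynote Presentation, Breakout Track.
Fireside Address starts after Fireside Chat ends, so nothing later overlaps Fireside Chat either.
Fireside Talk starts after Fireside Address ends, so nothing later overlaps Fireside Address either.
Plenary Track starts before Fireside Talk ends → Fireside Talk and Plenary Track overlap.
Plenary Slot starts exactly when Fireside Talk ends (back-to-back, no overlap), so nothing later overlaps Fireside Talk either.
Plenary Slot starts before Plenary Track ends → Plenary Track and Plenary Slot overlap.
Sponsor Talk starts after Plenary Track ends, so nothing later overlaps Plenary Track either.
Sponsor Talk starts after Plenary Slot ends, so nothing later overlaps Plenary Slot either.
Keynote Presentation starts before Sponsor Talk ends → Sponsor Talk and Keynote Presentation overlap.
Breakout Track starts after Sponsor Talk ends.
Breakout Track starts after Keynote Presentation ends.

Fireside Talk & Plenary Track, Keynote Presentation & Sponsor Talk, Plenary Slot & Plenary Track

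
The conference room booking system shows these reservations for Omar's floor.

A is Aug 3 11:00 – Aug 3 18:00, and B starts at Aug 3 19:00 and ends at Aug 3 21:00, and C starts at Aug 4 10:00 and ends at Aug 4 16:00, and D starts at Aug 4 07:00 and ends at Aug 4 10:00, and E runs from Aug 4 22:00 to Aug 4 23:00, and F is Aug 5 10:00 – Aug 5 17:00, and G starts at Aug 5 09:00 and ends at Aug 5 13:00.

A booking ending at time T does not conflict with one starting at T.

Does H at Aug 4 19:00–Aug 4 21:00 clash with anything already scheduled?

A: ends Aug 3 18:00 at or before H starts Aug 4 19:00 → clear.
B: ends Aug 3 21:00 at or before H starts Aug 4 19:00 → clear.
D: ends Aug 4 10:00 at or before H starts Aug 4 19:00 → clear.
C: ends Aug 4 16:00 at or before H starts Aug 4 19:00 → clear.
E: starts Aug 4 22:00 at or after H ends Aug 4 21:00 → clear.
G: starts Aug 5 09:00 at or after H ends Aug 4 21:00 → clear.
F: starts Aug 5 10:00 at or after H ends Aug 4 21:00 → clear.

No — it doesn't clash with anything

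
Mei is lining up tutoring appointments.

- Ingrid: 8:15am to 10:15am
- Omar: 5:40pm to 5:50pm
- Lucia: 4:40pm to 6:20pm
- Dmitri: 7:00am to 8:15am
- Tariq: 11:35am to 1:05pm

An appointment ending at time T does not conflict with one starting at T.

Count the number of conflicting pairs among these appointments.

1

Check each pair: they overlap iff neither finishes before the other starts.
Sorted by start: Dmitri, Ingrid, Tariq, Lucia, Omar.
Ingrid starts exactly when Dmitri ends (back-to-back, no overlap), so Dmitri has no further overlaps.
Tariq starts after Ingrid ends, so Ingrid has no further overlaps.
Lucia starts after Tariq ends, so Tariq has no further overlaps.
Omar starts before Lucia ends → Lucia and Omar overlap.
Overlapping pairs: Lucia & Omar — 1 in total.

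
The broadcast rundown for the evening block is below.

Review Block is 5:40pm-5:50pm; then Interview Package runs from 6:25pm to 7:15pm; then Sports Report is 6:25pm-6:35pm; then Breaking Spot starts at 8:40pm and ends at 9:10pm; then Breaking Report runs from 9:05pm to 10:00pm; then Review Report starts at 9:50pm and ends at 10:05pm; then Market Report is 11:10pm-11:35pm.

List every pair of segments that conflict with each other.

Two intervals overlap when each starts before the other ends.
Sorted by start: Review Block, Interview Package, Sports Report, Breaking Spot, Breaking Report, Review Report, Market Report.
Interview Package starts after Review Block ends, so nothing later overlaps Review Block either.
Sports Report starts before Interview Package ends → Interview Package and Sports Report overlap.
Breaking Spot starts after Interview Package ends, so nothing later overlaps Interview Package either.
Breaking Spot starts after Sports Report ends, so nothing later overlaps Sports Report either.
Breaking Report starts before Breaking Spot ends → Breaking Spot and Breaking Report overlap.
Review Report starts after Breaking Spot ends, so nothing later overlaps Breaking Spot either.
Review Report starts before Breaking Report ends → Breaking Report and Review Report overlap.
Market Report starts after Breaking Report ends.
Market Report starts after Review Report ends.

Breaking Report & Breaking Spot, Breaking Report & Review Report, Interview Package & Sports Report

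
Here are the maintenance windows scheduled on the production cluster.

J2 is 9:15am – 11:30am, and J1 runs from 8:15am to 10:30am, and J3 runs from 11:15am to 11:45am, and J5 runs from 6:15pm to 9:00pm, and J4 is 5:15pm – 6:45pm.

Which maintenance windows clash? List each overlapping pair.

Sorted by start: J1, J2, J3, J4, J5.
J2 starts before J1 ends → J1 and J2 overlap.
J3 starts after J1 ends, so J1 has no further overlaps.
J3 starts before J2 ends → J2 and J3 overlap.
J4 starts after J2 ends, so J2 has no further overlaps.
J4 starts after J3 ends, so J3 has no further overlaps.
J5 starts before J4 ends → J4 and J5 overlap.

J1 & J2, J2 & J3, J4 & J5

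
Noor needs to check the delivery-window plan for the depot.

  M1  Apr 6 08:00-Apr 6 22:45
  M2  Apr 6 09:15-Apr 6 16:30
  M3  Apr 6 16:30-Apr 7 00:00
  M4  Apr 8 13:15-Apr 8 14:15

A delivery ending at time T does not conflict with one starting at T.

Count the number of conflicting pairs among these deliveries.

Two intervals overlap when each starts before the other ends.
Sorted by start: M1, M2, M3, M4.
M2 starts before M1 ends → M1 and M2 overlap.
M3 starts before M1 ends → M1 and M3 overlap.
M4 starts after M1 ends.
M3 starts exactly when M2 ends (back-to-back, no overlap), so M2 has no further overlaps.
M4 starts after M3 ends.
Overlapping pairs: M1 & M2, M1 & M3 — 2 in total.

2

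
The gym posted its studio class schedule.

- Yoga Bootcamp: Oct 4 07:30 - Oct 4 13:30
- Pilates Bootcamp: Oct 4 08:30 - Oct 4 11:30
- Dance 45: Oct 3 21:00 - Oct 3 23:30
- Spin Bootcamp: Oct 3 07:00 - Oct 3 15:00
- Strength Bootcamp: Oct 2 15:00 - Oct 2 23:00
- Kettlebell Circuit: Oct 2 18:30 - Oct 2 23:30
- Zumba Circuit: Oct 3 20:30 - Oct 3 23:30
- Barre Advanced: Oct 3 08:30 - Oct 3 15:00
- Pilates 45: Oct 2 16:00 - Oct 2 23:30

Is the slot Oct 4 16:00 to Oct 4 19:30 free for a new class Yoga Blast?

Strength Bootcamp: ends Oct 2 23:00 at or before Yoga Blast starts Oct 4 16:00 → clear.
Pilates 45: ends Oct 2 23:30 at or before Yoga Blast starts Oct 4 16:00 → clear.
Kettlebell Circuit: ends Oct 2 23:30 at or before Yoga Blast starts Oct 4 16:00 → clear.
Spin Bootcamp: ends Oct 3 15:00 at or before Yoga Blast starts Oct 4 16:00 → clear.
Barre Advanced: ends Oct 3 15:00 at or before Yoga Blast starts Oct 4 16:00 → clear.
Zumba Circuit: ends Oct 3 23:30 at or before Yoga Blast starts Oct 4 16:00 → clear.
Dance 45: ends Oct 3 23:30 at or before Yoga Blast starts Oct 4 16:00 → clear.
Yoga Bootcamp: ends Oct 4 13:30 at or before Yoga Blast starts Oct 4 16:00 → clear.
Pilates Bootcamp: ends Oct 4 11:30 at or before Yoga Blast starts Oct 4 16:00 → clear.

Yes — the slot is free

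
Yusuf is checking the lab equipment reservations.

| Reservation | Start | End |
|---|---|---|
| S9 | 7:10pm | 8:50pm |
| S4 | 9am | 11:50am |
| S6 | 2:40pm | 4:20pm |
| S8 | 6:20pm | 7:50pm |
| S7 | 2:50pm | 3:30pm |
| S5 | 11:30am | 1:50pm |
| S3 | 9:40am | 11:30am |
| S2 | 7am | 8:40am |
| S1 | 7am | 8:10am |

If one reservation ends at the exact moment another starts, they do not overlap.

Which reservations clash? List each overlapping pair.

S1 & S2, S3 & S4, S4 & S5, S6 & S7, S8 & S9

Sorted by start: S1, S2, S4, S3, S5, S6, S7, S8, S9.
S2 starts before S1 ends → S1 and S2 overlap.
S4 starts after S1 ends, so S1 has no further overlaps.
S4 starts after S2 ends, so S2 has no further overlaps.
S3 starts before S4 ends → S4 and S3 overlap.
S5 starts before S4 ends → S4 and S5 overlap.
S6 starts after S4 ends, so S4 has no further overlaps.
S5 starts exactly when S3 ends (back-to-back, no overlap), so S3 has no further overlaps.
S6 starts after S5 ends, so S5 has no further overlaps.
S7 starts before S6 ends → S6 and S7 overlap.
S8 starts after S6 ends, so S6 has no further overlaps.
S8 starts after S7 ends, so S7 has no further overlaps.
S9 starts before S8 ends → S8 and S9 overlap.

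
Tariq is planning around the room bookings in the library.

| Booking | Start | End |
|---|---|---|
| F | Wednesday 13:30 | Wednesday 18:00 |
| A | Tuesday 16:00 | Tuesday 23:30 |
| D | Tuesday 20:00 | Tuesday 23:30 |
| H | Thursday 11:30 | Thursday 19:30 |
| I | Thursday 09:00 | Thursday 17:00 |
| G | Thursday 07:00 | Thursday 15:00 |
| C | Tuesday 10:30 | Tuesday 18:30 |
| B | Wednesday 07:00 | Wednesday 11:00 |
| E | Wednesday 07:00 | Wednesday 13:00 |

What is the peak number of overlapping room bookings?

Sweep the timeline, counting +1 at each start and −1 at each end (ends before starts at a tie):
Tuesday 10:30 start C → 1
Tuesday 16:00 start A → 2
Tuesday 18:30 end C → 1
Tuesday 20:00 start D → 2
Tuesday 23:30 end A → 1
Tuesday 23:30 end D → 0
Wednesday 07:00 start B → 1
Wednesday 07:00 start E → 2
Wednesday 11:00 end B → 1
Wednesday 13:00 end E → 0
Wednesday 13:30 start F → 1
Wednesday 18:00 end F → 0
Thursday 07:00 start G → 1
Thursday 09:00 start I → 2
Thursday 11:30 start H → 3
Thursday 15:00 end G → 2
Thursday 17:00 end I → 1
Thursday 19:30 end H → 0
Peak is 3, at Thursday 11:30 (G, H, I).

3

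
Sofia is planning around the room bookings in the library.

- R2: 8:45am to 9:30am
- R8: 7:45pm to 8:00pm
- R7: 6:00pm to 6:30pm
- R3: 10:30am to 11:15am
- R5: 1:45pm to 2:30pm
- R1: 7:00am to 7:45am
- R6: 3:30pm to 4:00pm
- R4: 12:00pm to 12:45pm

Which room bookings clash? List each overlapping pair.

no conflicts

Two intervals overlap when each starts before the other ends.
Sorted by start: R1, R2, R3, R4, R5, R6, R7, R8.
R2 starts after R1 ends, so R1 has no further overlaps.
R3 starts after R2 ends, so R2 has no further overlaps.
R4 starts after R3 ends, so R3 has no further overlaps.
R5 starts after R4 ends, so R4 has no further overlaps.
R6 starts after R5 ends, so R5 has no further overlaps.
R7 starts after R6 ends, so R6 has no further overlaps.
R8 starts after R7 ends.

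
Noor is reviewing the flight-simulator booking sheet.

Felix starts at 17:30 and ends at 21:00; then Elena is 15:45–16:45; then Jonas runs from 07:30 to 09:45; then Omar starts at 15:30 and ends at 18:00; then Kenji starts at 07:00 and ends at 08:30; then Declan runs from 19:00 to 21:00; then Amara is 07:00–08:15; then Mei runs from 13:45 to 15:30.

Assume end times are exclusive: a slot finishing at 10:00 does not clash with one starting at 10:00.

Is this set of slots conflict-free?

Check each pair: they overlap iff neither finishes before the other starts.
Sorted by start: Amara, Kenji, Jonas, Mei, Omar, Elena, Felix, Declan.
Kenji starts before Amara ends → Amara and Kenji overlap.
That's a conflict, so the schedule is not conflict-free.

No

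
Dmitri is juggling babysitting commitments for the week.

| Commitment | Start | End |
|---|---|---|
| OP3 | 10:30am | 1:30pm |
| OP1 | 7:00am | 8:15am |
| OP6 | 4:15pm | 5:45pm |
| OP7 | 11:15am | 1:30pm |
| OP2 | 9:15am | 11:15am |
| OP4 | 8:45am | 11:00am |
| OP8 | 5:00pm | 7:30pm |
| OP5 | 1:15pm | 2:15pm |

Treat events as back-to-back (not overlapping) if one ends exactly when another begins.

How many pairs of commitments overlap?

7

Check each pair: they overlap iff neither finishes before the other starts.
Sorted by start: OP1, OP4, OP2, OP3, OP7, OP5, OP6, OP8.
OP4 starts after OP1 ends, so OP1 has no further overlaps.
OP2 starts before OP4 ends → OP4 and OP2 overlap.
OP3 starts before OP4 ends → OP4 and OP3 overlap.
OP7 starts after OP4 ends, so OP4 has no further overlaps.
OP3 starts before OP2 ends → OP2 and OP3 overlap.
OP7 starts exactly when OP2 ends (back-to-back, no overlap), so OP2 has no further overlaps.
OP7 starts before OP3 ends → OP3 and OP7 overlap.
OP5 starts before OP3 ends → OP3 and OP5 overlap.
OP6 starts after OP3 ends, so OP3 has no further overlaps.
OP5 starts before OP7 ends → OP7 and OP5 overlap.
OP6 starts after OP7 ends, so OP7 has no further overlaps.
OP6 starts after OP5 ends, so OP5 has no further overlaps.
OP8 starts before OP6 ends → OP6 and OP8 overlap.
Overlapping pairs: OP2 & OP3, OP2 & OP4, OP3 & OP4, OP3 & OP5, OP3 & OP7, OP5 & OP7, OP6 & OP8 — 7 in total.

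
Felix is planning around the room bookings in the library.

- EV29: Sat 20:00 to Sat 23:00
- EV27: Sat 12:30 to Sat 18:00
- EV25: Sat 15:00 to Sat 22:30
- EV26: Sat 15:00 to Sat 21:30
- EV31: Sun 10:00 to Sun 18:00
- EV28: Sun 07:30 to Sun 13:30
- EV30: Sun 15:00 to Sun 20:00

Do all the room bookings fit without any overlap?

No

Sorted by start: EV27, EV25, EV26, EV29, EV28, EV31, EV30.
EV25 starts before EV27 ends → EV27 and EV25 overlap.
That's a conflict, so the schedule is not conflict-free.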